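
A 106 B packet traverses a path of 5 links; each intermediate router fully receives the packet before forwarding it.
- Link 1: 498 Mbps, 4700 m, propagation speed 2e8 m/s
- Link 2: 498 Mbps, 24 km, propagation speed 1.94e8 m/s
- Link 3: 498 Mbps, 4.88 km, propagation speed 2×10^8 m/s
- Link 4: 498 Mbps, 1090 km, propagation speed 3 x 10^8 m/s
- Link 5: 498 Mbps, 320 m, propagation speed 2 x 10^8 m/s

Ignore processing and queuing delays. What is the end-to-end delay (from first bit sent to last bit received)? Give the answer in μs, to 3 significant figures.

3820 μs

L = 106 × 8 = 848 bits.
Transmission delay per hop = L/R = 848/498000000 = 1.70281 μs; 5 hops → 8.51406 μs.
Propagation delays (d/s per hop): 23.5, 123.711, 24.4, 3633.33, 1.6 μs; sum = 3806.54 μs.
End-to-end = 3820 μs.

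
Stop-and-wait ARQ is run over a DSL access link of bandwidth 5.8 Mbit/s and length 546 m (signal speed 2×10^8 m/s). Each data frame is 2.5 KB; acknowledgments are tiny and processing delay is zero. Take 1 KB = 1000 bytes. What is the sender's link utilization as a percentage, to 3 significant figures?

t_tx = L/R = 20000/5800000 = 0.00344828 s.
t_prop = 546/200000000 = 2.73e-06 s; RTT = 5.46e-06 s.
Cycle = t_tx + RTT = 0.00345374 s.
Utilization = t_tx / cycle = 0.00344828/0.00345374 = 99.8 %.

99.8 %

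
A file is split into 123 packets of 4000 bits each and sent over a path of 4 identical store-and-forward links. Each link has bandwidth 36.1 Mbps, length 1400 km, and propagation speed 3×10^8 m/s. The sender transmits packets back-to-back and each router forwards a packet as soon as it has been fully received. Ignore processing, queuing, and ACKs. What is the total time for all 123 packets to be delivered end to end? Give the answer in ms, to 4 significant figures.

32.63 ms

Per-hop transmission t_tx = L/R = 4000/36100000 = 0.110803 ms.
Per-hop propagation t_prop = 1400000/300000000 = 4.66667 ms.
Pipeline fill: first packet needs 4·t_tx to clear all hops; remaining 122 packets each add one t_tx.
Total = (4+123-1)·t_tx + 4·t_prop = 126·0.110803 + 4·4.66667 = 32.63 ms.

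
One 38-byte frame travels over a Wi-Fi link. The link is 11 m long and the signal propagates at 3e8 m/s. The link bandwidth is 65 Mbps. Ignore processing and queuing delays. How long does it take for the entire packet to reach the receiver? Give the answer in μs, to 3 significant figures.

4.71 μs

L = 38 × 8 = 304 bits.
Transmission delay = L/R = 304 / 65000000 = 4.67692 μs.
Propagation delay = d/s = 11 m / 300000000 m/s = 0.0366667 μs.
Total = 4.71 μs.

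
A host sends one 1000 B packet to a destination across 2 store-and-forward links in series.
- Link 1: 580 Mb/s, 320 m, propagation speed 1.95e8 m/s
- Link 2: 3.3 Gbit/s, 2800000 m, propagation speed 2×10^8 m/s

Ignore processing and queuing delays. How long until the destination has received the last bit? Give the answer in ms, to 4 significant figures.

L = 1000 × 8 = 8000 bits.
Transmission delays (L/R per hop): 0.0137931, 0.00242424 ms; sum = 0.0162173 ms.
Propagation delays (d/s per hop): 0.00164103, 14 ms; sum = 14.0016 ms.
End-to-end = 14.02 ms.

14.02 ms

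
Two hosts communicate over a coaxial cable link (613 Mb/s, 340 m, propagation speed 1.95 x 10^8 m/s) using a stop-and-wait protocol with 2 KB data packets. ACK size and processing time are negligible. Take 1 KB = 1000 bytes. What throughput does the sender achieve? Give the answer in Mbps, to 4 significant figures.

t_tx = L/R = 16000/613000000 = 2.61011e-05 s.
t_prop = 340/195000000 = 1.74359e-06 s; RTT = 3.48718e-06 s.
Cycle = t_tx + RTT = 2.95883e-05 s.
Throughput = L / cycle = 16000 / 2.95883e-05 = 540.8 Mbps.

540.8 Mbps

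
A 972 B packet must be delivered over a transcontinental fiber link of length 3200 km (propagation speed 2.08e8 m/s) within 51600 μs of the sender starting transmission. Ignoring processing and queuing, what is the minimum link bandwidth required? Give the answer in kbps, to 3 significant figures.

L = 7776 bits.
Propagation delay = 3200000 / 208000000 = 15384.6 μs.
Transmission budget = 51600 − 15384.6 = 36215.4 μs.
R ≥ L / t_tx = 7776 bits / 0.0362154 s = 215 kbps.

215 kbps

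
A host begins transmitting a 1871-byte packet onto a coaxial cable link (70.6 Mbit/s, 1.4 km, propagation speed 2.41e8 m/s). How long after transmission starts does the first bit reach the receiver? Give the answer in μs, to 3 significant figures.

First bit experiences only propagation delay: d/s = 1400/241000000 = 5.81 μs.

5.81 μs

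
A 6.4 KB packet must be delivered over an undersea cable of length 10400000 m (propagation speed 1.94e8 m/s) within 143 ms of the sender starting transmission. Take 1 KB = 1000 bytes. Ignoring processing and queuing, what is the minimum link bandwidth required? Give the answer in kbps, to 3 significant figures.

L = 51200 bits.
Propagation delay = 10400000 / 194000000 = 53.6082 ms.
Transmission budget = 143 − 53.6082 = 89.3918 ms.
R ≥ L / t_tx = 51200 bits / 0.0893918 s = 573 kbps.

573 kbps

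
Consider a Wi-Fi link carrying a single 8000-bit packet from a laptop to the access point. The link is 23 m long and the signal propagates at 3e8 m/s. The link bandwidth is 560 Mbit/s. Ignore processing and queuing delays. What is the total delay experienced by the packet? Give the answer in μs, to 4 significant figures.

14.36 μs

Transmission delay = L/R = 8000 / 560000000 = 14.2857 μs.
Propagation delay = d/s = 23 m / 300000000 m/s = 0.0766667 μs.
Total = 14.36 μs.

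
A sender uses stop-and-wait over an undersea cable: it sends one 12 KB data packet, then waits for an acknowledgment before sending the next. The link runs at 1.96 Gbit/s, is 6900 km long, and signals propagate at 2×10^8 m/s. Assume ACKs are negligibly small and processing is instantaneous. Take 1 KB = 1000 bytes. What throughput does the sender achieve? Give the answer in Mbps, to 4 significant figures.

1.390 Mbps

t_tx = L/R = 96000/1960000000 = 4.89796e-05 s.
t_prop = 6900000/200000000 = 0.0345 s; RTT = 0.069 s.
Cycle = t_tx + RTT = 0.069049 s.
Throughput = L / cycle = 96000 / 0.069049 = 1.390 Mbps.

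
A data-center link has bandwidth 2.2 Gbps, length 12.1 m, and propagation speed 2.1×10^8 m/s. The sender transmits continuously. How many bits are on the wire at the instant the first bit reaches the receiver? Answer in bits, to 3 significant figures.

127 bits

Propagation delay = 12.1 / 210000000 = 5.7619e-08 s.
BDP = R × t_prop = 2200000000 × 5.7619e-08 = 126.762 bits.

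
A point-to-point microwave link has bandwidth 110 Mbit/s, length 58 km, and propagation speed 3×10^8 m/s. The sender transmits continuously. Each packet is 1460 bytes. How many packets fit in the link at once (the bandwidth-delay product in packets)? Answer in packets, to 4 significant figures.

1.821 packets

Propagation delay = 58000 / 300000000 = 0.000193333 s.
BDP = R × t_prop = 110000000 × 0.000193333 = 21266.7 bits.
In packets of 11680 bits: 1.821 packets.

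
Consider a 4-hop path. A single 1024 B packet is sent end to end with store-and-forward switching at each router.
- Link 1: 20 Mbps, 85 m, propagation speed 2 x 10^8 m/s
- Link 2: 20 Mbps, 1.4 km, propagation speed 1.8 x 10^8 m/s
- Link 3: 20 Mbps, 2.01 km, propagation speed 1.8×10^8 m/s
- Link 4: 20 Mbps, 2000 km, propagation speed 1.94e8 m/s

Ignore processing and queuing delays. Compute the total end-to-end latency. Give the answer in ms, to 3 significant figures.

L = 1024 × 8 = 8192 bits.
Transmission delay per hop = L/R = 8192/20000000 = 0.4096 ms; 4 hops → 1.6384 ms.
Propagation delays (d/s per hop): 0.000425, 0.00777778, 0.0111667, 10.3093 ms; sum = 10.3286 ms.
End-to-end = 12.0 ms.

12.0 ms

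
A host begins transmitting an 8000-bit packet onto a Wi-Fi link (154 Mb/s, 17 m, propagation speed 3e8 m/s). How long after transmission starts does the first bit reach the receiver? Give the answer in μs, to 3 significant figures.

First bit experiences only propagation delay: d/s = 17/300000000 = 0.0567 μs.

0.0567 μs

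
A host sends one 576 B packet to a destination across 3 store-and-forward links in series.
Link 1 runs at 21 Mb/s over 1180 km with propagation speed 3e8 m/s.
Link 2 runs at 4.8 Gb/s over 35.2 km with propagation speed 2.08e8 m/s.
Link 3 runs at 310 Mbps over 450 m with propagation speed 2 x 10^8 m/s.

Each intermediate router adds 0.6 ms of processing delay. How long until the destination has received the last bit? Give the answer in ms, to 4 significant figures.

L = 576 × 8 = 4608 bits.
Transmission delays (L/R per hop): 0.219429, 0.00096, 0.0148645 ms; sum = 0.235253 ms.
Propagation delays (d/s per hop): 3.93333, 0.169231, 0.00225 ms; sum = 4.10481 ms.
Processing at 2 router(s): 2 × 0.6 ms = 1.2 ms.
End-to-end = 5.540 ms.

5.540 ms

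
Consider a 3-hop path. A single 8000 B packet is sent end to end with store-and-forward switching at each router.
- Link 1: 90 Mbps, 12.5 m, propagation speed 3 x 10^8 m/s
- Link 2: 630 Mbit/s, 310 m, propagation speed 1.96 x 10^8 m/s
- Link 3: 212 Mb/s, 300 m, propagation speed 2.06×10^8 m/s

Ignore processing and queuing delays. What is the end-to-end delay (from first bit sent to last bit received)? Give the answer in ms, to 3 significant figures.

1.12 ms

L = 8000 × 8 = 64000 bits.
Transmission delays (L/R per hop): 0.711111, 0.101587, 0.301887 ms; sum = 1.11459 ms.
Propagation delays (d/s per hop): 4.16667e-05, 0.00158163, 0.00145631 ms; sum = 0.00307961 ms.
End-to-end = 1.12 ms.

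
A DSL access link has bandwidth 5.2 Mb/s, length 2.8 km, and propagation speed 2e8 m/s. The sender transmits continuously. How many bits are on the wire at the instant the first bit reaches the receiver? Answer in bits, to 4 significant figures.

Propagation delay = 2800 / 200000000 = 1.4e-05 s.
BDP = R × t_prop = 5200000 × 1.4e-05 = 72.8 bits.

72.80 bits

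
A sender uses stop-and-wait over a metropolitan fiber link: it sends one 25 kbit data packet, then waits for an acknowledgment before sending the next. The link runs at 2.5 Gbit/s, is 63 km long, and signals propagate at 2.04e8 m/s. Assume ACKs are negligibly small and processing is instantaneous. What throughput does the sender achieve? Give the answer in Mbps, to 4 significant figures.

t_tx = L/R = 25000/2500000000 = 1e-05 s.
t_prop = 63000/204000000 = 0.000308824 s; RTT = 0.000617647 s.
Cycle = t_tx + RTT = 0.000627647 s.
Throughput = L / cycle = 25000 / 0.000627647 = 39.83 Mbps.

39.83 Mbps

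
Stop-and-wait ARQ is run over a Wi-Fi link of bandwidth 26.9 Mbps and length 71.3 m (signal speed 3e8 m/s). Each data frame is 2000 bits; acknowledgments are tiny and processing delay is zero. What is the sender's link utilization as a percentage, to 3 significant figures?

t_tx = L/R = 2000/26900000 = 7.43494e-05 s.
t_prop = 71.3/300000000 = 2.37667e-07 s; RTT = 4.75333e-07 s.
Cycle = t_tx + RTT = 7.48248e-05 s.
Utilization = t_tx / cycle = 7.43494e-05/7.48248e-05 = 99.4 %.

99.4 %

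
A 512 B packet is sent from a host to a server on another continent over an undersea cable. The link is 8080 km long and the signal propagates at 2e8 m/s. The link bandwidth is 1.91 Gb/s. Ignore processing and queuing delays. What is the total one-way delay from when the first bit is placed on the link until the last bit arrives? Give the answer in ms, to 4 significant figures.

40.40 ms

L = 512 × 8 = 4096 bits.
Transmission delay = L/R = 4096 / 1910000000 = 0.0021445 ms.
Propagation delay = d/s = 8080000 m / 200000000 m/s = 40.4 ms.
Total = 40.40 ms.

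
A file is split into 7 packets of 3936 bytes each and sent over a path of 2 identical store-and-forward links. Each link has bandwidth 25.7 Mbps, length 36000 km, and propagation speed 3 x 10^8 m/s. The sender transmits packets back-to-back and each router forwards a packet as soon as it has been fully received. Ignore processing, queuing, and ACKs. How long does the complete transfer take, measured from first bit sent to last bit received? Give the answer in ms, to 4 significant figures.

249.8 ms

Per-hop transmission t_tx = L/R = 31488/25700000 = 1.22521 ms.
Per-hop propagation t_prop = 36000000/300000000 = 120 ms.
Pipeline fill: first packet needs 2·t_tx to clear all hops; remaining 6 packets each add one t_tx.
Total = (2+7-1)·t_tx + 2·t_prop = 8·1.22521 + 2·120 = 249.8 ms.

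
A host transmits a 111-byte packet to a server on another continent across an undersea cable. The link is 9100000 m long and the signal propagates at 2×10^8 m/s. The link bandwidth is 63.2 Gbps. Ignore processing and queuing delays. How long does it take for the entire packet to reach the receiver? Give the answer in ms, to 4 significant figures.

L = 111 × 8 = 888 bits.
Transmission delay = L/R = 888 / 63200000000 = 1.40506e-05 ms.
Propagation delay = d/s = 9100000 m / 200000000 m/s = 45.5 ms.
Total = 45.50 ms.

45.50 ms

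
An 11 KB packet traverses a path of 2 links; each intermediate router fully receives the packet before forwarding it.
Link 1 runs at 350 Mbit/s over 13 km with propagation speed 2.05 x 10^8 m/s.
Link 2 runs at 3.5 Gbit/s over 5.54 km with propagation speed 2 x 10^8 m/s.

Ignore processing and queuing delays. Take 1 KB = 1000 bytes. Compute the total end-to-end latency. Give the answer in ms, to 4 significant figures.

L = 88000 bits.
Transmission delays (L/R per hop): 0.251429, 0.0251429 ms; sum = 0.276571 ms.
Propagation delays (d/s per hop): 0.0634146, 0.0277 ms; sum = 0.0911146 ms.
End-to-end = 0.3677 ms.

0.3677 ms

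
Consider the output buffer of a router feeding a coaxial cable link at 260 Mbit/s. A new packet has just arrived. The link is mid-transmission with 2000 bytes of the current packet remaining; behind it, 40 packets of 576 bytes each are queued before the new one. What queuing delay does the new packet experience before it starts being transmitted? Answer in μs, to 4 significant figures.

Each queued packet: L/R = 4608/260000000 = 17.7231 μs.
40 queued → 708.923 μs.
Plus remaining 16000 bits of current packet: 61.5385 μs.
Queuing delay = 770.5 μs.

770.5 μs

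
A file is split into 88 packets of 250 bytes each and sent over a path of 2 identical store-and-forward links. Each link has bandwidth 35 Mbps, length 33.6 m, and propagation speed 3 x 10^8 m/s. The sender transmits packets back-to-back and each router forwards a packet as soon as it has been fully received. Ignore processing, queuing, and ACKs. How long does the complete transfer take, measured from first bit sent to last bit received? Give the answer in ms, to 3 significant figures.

5.09 ms

Per-hop transmission t_tx = L/R = 2000/35000000 = 0.0571429 ms.
Per-hop propagation t_prop = 33.6/300000000 = 0.000112 ms.
Pipeline fill: first packet needs 2·t_tx to clear all hops; remaining 87 packets each add one t_tx.
Total = (2+88-1)·t_tx + 2·t_prop = 89·0.0571429 + 2·0.000112 = 5.09 ms.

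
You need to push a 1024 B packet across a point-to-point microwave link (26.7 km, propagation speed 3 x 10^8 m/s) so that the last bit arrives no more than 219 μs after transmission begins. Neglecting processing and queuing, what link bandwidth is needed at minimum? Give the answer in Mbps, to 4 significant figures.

L = 8192 bits.
Propagation delay = 26700 / 300000000 = 89 μs.
Transmission budget = 219 − 89 = 130 μs.
R ≥ L / t_tx = 8192 bits / 0.00013 s = 63.02 Mbps.

63.02 Mbps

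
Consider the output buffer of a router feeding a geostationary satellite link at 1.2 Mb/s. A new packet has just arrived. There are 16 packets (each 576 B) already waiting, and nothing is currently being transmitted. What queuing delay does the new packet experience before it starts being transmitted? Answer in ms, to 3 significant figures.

61.4 ms

Each queued packet: L/R = 4608/1200000 = 3.84 ms.
16 queued → 61.44 ms.
Queuing delay = 61.4 ms.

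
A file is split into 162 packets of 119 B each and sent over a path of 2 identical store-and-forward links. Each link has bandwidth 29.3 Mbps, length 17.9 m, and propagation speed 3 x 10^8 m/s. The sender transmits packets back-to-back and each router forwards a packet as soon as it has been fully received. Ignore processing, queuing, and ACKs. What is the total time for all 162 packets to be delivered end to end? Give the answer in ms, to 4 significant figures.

Per-hop transmission t_tx = L/R = 952/29300000 = 0.0324915 ms.
Per-hop propagation t_prop = 17.9/300000000 = 5.96667e-05 ms.
Pipeline fill: first packet needs 2·t_tx to clear all hops; remaining 161 packets each add one t_tx.
Total = (2+162-1)·t_tx + 2·t_prop = 163·0.0324915 + 2·5.96667e-05 = 5.296 ms.

5.296 ms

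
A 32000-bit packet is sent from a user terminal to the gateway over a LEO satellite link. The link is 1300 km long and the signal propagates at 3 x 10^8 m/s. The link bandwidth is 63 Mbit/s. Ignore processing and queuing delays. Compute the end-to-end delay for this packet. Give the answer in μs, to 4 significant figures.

Transmission delay = L/R = 32000 / 63000000 = 507.937 μs.
Propagation delay = d/s = 1300000 m / 300000000 m/s = 4333.33 μs.
Total = 4841 μs.

4841 μs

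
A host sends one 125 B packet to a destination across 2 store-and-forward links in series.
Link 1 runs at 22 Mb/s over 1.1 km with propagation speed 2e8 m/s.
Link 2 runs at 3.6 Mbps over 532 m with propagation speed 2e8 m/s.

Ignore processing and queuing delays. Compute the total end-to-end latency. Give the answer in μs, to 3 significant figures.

331 μs

L = 125 × 8 = 1000 bits.
Transmission delays (L/R per hop): 45.4545, 277.778 μs; sum = 323.232 μs.
Propagation delays (d/s per hop): 5.5, 2.66 μs; sum = 8.16 μs.
End-to-end = 331 μs.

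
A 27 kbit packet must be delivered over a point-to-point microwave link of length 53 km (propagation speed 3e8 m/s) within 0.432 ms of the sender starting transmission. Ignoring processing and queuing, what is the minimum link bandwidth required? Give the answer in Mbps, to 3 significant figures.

106 Mbps

Propagation delay = 53000 / 300000000 = 0.176667 ms.
Transmission budget = 0.432 − 0.176667 = 0.255333 ms.
R ≥ L / t_tx = 27000 bits / 0.000255333 s = 106 Mbps.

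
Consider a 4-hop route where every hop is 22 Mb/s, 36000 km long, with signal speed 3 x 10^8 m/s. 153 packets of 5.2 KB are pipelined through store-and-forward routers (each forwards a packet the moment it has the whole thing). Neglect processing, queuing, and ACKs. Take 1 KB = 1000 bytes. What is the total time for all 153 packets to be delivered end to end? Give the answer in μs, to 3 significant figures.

775000 μs

Per-hop transmission t_tx = L/R = 41600/22000000 = 1890.91 μs.
Per-hop propagation t_prop = 36000000/300000000 = 120000 μs.
Pipeline fill: first packet needs 4·t_tx to clear all hops; remaining 152 packets each add one t_tx.
Total = (4+153-1)·t_tx + 4·t_prop = 156·1890.91 + 4·120000 = 775000 μs.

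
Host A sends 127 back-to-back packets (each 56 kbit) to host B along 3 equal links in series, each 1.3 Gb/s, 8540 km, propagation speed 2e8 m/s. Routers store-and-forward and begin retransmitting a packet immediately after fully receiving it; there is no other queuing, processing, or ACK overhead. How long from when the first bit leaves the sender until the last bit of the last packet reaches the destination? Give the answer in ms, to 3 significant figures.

134 ms

Per-hop transmission t_tx = L/R = 56000/1300000000 = 0.0430769 ms.
Per-hop propagation t_prop = 8540000/200000000 = 42.7 ms.
Pipeline fill: first packet needs 3·t_tx to clear all hops; remaining 126 packets each add one t_tx.
Total = (3+127-1)·t_tx + 3·t_prop = 129·0.0430769 + 3·42.7 = 134 ms.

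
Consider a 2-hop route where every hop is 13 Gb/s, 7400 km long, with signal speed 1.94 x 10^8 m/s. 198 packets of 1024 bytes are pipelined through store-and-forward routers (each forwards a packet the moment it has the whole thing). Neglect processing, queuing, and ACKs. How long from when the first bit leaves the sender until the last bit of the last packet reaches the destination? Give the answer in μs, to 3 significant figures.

76400 μs

Per-hop transmission t_tx = L/R = 8192/13000000000 = 0.630154 μs.
Per-hop propagation t_prop = 7400000/194000000 = 38144.3 μs.
Pipeline fill: first packet needs 2·t_tx to clear all hops; remaining 197 packets each add one t_tx.
Total = (2+198-1)·t_tx + 2·t_prop = 199·0.630154 + 2·38144.3 = 76400 μs.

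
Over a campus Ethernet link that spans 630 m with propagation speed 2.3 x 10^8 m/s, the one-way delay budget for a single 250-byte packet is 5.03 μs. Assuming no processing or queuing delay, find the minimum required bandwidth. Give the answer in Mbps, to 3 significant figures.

L = 2000 bits.
Propagation delay = 630 / 2.3e+08 = 2.73913 μs.
Transmission budget = 5.03 − 2.73913 = 2.29087 μs.
R ≥ L / t_tx = 2000 bits / 2.29087e-06 s = 873 Mbps.

873 Mbps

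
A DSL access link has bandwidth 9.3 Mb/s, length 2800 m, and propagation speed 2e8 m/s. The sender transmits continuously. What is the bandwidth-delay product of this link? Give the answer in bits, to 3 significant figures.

Propagation delay = 2800 / 200000000 = 1.4e-05 s.
BDP = R × t_prop = 9300000 × 1.4e-05 = 130.2 bits.

130 bits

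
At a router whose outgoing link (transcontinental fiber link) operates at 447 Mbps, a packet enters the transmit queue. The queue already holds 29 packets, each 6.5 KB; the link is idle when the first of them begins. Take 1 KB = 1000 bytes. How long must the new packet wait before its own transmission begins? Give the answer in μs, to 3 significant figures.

3370 μs

Each queued packet: L/R = 52000/447000000 = 116.331 μs.
29 queued → 3373.6 μs.
Queuing delay = 3370 μs.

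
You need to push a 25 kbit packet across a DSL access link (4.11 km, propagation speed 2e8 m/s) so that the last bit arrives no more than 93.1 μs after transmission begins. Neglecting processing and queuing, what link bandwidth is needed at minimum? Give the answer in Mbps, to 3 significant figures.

Propagation delay = 4110 / 200000000 = 20.55 μs.
Transmission budget = 93.1 − 20.55 = 72.55 μs.
R ≥ L / t_tx = 25000 bits / 7.255e-05 s = 345 Mbps.

345 Mbps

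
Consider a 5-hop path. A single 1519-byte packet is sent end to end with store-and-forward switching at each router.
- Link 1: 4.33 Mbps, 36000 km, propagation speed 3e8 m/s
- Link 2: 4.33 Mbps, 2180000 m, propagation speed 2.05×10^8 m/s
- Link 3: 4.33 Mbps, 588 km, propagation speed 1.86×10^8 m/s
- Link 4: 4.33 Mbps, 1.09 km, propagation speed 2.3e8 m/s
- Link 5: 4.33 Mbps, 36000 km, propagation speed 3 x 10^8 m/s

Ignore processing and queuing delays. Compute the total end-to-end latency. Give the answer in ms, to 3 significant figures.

L = 1519 × 8 = 12152 bits.
Transmission delay per hop = L/R = 12152/4330000 = 2.80647 ms; 5 hops → 14.0323 ms.
Propagation delays (d/s per hop): 120, 10.6341, 3.16129, 0.00473913, 120 ms; sum = 253.8 ms.
End-to-end = 268 ms.

268 ms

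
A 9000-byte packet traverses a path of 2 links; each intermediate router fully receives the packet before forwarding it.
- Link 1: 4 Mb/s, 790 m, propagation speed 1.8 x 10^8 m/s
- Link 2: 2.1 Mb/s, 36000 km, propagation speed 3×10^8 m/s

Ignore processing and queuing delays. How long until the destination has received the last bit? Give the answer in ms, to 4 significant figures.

172.3 ms

L = 9000 × 8 = 72000 bits.
Transmission delays (L/R per hop): 18, 34.2857 ms; sum = 52.2857 ms.
Propagation delays (d/s per hop): 0.00438889, 120 ms; sum = 120.004 ms.
End-to-end = 172.3 ms.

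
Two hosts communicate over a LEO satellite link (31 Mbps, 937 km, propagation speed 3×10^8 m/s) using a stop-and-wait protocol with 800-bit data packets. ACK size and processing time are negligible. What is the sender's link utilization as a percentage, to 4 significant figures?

0.4114 %

t_tx = L/R = 800/31000000 = 2.58065e-05 s.
t_prop = 937000/300000000 = 0.00312333 s; RTT = 0.00624667 s.
Cycle = t_tx + RTT = 0.00627247 s.
Utilization = t_tx / cycle = 2.58065e-05/0.00627247 = 0.4114 %.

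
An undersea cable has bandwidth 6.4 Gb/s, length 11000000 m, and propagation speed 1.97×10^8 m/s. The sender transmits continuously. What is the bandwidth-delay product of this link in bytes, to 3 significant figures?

44700000 bytes

Propagation delay = 11000000 / 197000000 = 0.0558376 s.
BDP = R × t_prop = 6400000000 × 0.0558376 = 357360000 bits.
In bytes: 357360000/8 = 44700000 bytes.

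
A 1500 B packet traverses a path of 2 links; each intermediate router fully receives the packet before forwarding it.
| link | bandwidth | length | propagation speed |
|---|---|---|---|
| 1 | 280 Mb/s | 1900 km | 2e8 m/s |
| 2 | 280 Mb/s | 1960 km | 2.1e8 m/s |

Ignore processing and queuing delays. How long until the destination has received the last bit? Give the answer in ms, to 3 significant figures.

L = 1500 × 8 = 12000 bits.
Transmission delay per hop = L/R = 12000/280000000 = 0.0428571 ms; 2 hops → 0.0857143 ms.
Propagation delays (d/s per hop): 9.5, 9.33333 ms; sum = 18.8333 ms.
End-to-end = 18.9 ms.

18.9 ms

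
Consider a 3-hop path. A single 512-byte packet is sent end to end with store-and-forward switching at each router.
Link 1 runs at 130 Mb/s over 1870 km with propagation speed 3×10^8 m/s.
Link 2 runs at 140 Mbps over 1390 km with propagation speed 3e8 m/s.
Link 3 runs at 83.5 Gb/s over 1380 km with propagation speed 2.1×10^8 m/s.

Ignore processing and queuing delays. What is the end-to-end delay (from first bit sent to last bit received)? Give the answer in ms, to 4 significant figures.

L = 512 × 8 = 4096 bits.
Transmission delays (L/R per hop): 0.0315077, 0.0292571, 4.90539e-05 ms; sum = 0.0608139 ms.
Propagation delays (d/s per hop): 6.23333, 4.63333, 6.57143 ms; sum = 17.4381 ms.
End-to-end = 17.50 ms.

17.50 ms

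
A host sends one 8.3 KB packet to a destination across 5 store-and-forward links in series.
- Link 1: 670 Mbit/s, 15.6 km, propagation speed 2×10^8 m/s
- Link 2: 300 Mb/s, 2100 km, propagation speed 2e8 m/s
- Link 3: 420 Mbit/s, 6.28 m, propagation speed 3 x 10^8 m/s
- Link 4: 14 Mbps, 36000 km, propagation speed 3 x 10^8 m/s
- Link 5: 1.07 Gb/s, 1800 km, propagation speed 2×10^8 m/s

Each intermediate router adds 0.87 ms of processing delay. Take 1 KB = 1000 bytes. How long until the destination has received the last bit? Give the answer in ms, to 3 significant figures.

148 ms

L = 66400 bits.
Transmission delays (L/R per hop): 0.0991045, 0.221333, 0.158095, 4.74286, 0.0620561 ms; sum = 5.28345 ms.
Propagation delays (d/s per hop): 0.078, 10.5, 2.09333e-05, 120, 9 ms; sum = 139.578 ms.
Processing at 4 router(s): 4 × 0.87 ms = 3.48 ms.
End-to-end = 148 ms.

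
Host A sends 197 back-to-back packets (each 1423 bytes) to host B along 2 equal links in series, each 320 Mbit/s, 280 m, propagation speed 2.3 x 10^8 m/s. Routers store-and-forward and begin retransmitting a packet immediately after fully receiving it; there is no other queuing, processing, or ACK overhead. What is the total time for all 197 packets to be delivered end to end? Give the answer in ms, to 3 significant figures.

7.05 ms

Per-hop transmission t_tx = L/R = 11384/320000000 = 0.035575 ms.
Per-hop propagation t_prop = 280/2.3e+08 = 0.00121739 ms.
Pipeline fill: first packet needs 2·t_tx to clear all hops; remaining 196 packets each add one t_tx.
Total = (2+197-1)·t_tx + 2·t_prop = 198·0.035575 + 2·0.00121739 = 7.05 ms.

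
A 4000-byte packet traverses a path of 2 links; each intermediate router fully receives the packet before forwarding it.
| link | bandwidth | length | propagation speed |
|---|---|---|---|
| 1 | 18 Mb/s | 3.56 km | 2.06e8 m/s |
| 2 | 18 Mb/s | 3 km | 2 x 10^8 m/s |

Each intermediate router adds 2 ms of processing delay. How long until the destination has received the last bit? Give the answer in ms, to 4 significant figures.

5.588 ms

L = 4000 × 8 = 32000 bits.
Transmission delay per hop = L/R = 32000/18000000 = 1.77778 ms; 2 hops → 3.55556 ms.
Propagation delays (d/s per hop): 0.0172816, 0.015 ms; sum = 0.0322816 ms.
Processing at 1 router(s): 1 × 2 ms = 2 ms.
End-to-end = 5.588 ms.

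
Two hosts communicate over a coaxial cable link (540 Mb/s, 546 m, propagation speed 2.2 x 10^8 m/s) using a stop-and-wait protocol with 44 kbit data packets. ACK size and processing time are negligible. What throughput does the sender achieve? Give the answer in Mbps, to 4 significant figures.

509.0 Mbps

t_tx = L/R = 44000/540000000 = 8.14815e-05 s.
t_prop = 546/2.2e+08 = 2.48182e-06 s; RTT = 4.96364e-06 s.
Cycle = t_tx + RTT = 8.64451e-05 s.
Throughput = L / cycle = 44000 / 8.64451e-05 = 509.0 Mbps.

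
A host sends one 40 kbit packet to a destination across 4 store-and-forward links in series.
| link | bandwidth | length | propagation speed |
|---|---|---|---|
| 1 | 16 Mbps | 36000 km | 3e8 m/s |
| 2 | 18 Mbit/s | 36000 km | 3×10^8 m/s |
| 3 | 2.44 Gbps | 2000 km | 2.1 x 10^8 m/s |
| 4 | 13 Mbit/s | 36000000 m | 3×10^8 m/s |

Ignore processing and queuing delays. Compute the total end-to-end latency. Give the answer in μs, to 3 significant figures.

377000 μs

L = 40000 bits.
Transmission delays (L/R per hop): 2500, 2222.22, 16.3934, 3076.92 μs; sum = 7815.54 μs.
Propagation delays (d/s per hop): 120000, 120000, 9523.81, 120000 μs; sum = 369524 μs.
End-to-end = 377000 μs.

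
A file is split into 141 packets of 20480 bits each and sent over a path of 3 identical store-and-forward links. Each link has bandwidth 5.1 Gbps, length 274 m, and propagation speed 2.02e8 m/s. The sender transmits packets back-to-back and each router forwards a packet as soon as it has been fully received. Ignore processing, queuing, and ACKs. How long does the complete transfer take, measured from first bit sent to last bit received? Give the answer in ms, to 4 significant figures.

Per-hop transmission t_tx = L/R = 20480/5100000000 = 0.00401569 ms.
Per-hop propagation t_prop = 274/202000000 = 0.00135644 ms.
Pipeline fill: first packet needs 3·t_tx to clear all hops; remaining 140 packets each add one t_tx.
Total = (3+141-1)·t_tx + 3·t_prop = 143·0.00401569 + 3·0.00135644 = 0.5783 ms.

0.5783 ms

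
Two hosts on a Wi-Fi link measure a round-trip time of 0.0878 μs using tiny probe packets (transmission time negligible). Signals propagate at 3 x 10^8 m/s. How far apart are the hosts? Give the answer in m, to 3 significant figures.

One-way propagation = RTT/2 = 0.0439 μs.
d = s × t = 300000000 × 4.39e-08 = 13.2 m.

13.2 m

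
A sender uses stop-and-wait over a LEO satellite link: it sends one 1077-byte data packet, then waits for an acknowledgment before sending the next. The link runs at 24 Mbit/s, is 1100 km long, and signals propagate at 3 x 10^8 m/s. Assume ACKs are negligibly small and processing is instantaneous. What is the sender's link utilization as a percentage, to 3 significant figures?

4.67 %

t_tx = L/R = 8616/24000000 = 0.000359 s.
t_prop = 1100000/300000000 = 0.00366667 s; RTT = 0.00733333 s.
Cycle = t_tx + RTT = 0.00769233 s.
Utilization = t_tx / cycle = 0.000359/0.00769233 = 4.67 %.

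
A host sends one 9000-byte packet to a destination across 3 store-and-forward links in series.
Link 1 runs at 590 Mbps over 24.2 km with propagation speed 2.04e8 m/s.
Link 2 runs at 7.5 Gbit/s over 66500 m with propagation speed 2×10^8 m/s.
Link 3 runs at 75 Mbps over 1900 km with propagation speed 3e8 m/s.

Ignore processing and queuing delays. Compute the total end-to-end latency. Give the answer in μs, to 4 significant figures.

L = 9000 × 8 = 72000 bits.
Transmission delays (L/R per hop): 122.034, 9.6, 960 μs; sum = 1091.63 μs.
Propagation delays (d/s per hop): 118.627, 332.5, 6333.33 μs; sum = 6784.46 μs.
End-to-end = 7876 μs.

7876 μs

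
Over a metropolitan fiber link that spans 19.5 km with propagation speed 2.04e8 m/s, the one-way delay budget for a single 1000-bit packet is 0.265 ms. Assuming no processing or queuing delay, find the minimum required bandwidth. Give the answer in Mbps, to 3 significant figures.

Propagation delay = 19500 / 204000000 = 0.0955882 ms.
Transmission budget = 0.265 − 0.0955882 = 0.169412 ms.
R ≥ L / t_tx = 1000 bits / 0.000169412 s = 5.90 Mbps.

5.90 Mbps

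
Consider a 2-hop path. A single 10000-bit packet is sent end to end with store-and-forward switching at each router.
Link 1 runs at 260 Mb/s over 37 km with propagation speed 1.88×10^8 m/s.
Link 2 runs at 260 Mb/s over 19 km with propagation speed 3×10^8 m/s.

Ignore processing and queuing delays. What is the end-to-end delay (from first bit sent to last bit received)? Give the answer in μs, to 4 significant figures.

337.1 μs

Transmission delay per hop = L/R = 10000/260000000 = 38.4615 μs; 2 hops → 76.9231 μs.
Propagation delays (d/s per hop): 196.809, 63.3333 μs; sum = 260.142 μs.
End-to-end = 337.1 μs.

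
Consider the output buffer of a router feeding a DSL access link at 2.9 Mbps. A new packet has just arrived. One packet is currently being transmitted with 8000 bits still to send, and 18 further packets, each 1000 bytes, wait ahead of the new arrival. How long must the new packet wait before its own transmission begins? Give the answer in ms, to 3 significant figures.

52.4 ms

Each queued packet: L/R = 8000/2900000 = 2.75862 ms.
18 queued → 49.6552 ms.
Plus remaining 8000 bits of current packet: 2.75862 ms.
Queuing delay = 52.4 ms.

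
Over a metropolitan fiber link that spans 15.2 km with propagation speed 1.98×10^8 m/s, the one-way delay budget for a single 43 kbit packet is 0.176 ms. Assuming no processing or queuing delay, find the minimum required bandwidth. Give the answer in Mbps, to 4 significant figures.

Propagation delay = 15200 / 198000000 = 0.0767677 ms.
Transmission budget = 0.176 − 0.0767677 = 0.0992323 ms.
R ≥ L / t_tx = 43000 bits / 9.92323e-05 s = 433.3 Mbps.

433.3 Mbps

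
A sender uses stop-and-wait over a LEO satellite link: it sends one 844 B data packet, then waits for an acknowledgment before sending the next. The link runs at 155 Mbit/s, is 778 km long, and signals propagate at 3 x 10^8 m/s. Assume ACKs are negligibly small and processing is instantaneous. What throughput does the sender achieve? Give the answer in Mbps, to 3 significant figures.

t_tx = L/R = 6752/155000000 = 4.35613e-05 s.
t_prop = 778000/300000000 = 0.00259333 s; RTT = 0.00518667 s.
Cycle = t_tx + RTT = 0.00523023 s.
Throughput = L / cycle = 6752 / 0.00523023 = 1.29 Mbps.

1.29 Mbps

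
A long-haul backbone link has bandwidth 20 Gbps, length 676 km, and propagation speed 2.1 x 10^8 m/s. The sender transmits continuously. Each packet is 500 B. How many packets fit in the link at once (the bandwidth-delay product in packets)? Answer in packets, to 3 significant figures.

Propagation delay = 676000 / 210000000 = 0.00321905 s.
BDP = R × t_prop = 20000000000 × 0.00321905 = 64381000 bits.
In packets of 4000 bits: 16100 packets.

16100 packets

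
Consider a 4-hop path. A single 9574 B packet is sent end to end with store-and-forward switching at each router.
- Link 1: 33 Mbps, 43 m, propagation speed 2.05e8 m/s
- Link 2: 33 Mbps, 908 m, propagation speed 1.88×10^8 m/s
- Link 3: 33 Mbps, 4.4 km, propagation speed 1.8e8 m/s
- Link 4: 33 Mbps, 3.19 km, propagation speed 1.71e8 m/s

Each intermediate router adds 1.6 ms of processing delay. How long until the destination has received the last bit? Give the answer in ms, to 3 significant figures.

14.1 ms

L = 9574 × 8 = 76592 bits.
Transmission delay per hop = L/R = 76592/33000000 = 2.32097 ms; 4 hops → 9.28388 ms.
Propagation delays (d/s per hop): 0.000209756, 0.00482979, 0.0244444, 0.018655 ms; sum = 0.048139 ms.
Processing at 3 router(s): 3 × 1.6 ms = 4.8 ms.
End-to-end = 14.1 ms.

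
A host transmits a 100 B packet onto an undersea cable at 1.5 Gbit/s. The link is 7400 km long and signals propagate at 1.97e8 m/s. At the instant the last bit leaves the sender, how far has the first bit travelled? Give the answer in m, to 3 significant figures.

t_tx = L/R = 800/1500000000 = 5.33333e-07 s.
Distance = s × t_tx = 197000000 × 5.33333e-07 = 105 m.

105 m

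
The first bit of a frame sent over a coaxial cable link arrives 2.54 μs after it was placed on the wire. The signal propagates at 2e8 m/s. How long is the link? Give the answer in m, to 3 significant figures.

508 m

d = s × t_prop = 200000000 × 2.54e-06 = 508 m.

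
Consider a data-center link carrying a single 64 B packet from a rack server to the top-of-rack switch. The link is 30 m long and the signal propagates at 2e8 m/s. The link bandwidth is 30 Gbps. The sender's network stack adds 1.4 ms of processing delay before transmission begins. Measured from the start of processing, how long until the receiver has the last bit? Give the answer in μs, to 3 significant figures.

1400 μs

L = 64 × 8 = 512 bits.
Transmission delay = L/R = 512 / 30000000000 = 0.0170667 μs.
Propagation delay = d/s = 30 m / 200000000 m/s = 0.15 μs.
Plus processing delay 1.4 ms = 1400 μs.
Total = 1400 μs.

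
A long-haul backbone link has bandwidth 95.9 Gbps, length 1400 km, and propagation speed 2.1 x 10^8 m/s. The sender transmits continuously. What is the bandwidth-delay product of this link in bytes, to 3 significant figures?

Propagation delay = 1400000 / 210000000 = 0.00666667 s.
BDP = R × t_prop = 95900000000 × 0.00666667 = 639333000 bits.
In bytes: 639333000/8 = 79900000 bytes.

79900000 bytes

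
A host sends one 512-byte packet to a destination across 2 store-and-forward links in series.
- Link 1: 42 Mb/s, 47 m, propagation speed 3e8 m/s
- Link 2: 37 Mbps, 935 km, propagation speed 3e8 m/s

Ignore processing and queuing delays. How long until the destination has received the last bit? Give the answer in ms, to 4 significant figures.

L = 512 × 8 = 4096 bits.
Transmission delays (L/R per hop): 0.0975238, 0.110703 ms; sum = 0.208227 ms.
Propagation delays (d/s per hop): 0.000156667, 3.11667 ms; sum = 3.11682 ms.
End-to-end = 3.325 ms.

3.325 ms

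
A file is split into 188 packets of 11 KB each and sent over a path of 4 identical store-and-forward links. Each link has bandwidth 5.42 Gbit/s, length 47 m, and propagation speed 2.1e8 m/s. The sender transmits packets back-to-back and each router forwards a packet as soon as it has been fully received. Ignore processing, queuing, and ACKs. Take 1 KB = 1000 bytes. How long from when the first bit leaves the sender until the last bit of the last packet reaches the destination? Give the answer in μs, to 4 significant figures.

Per-hop transmission t_tx = L/R = 88000/5420000000 = 16.2362 μs.
Per-hop propagation t_prop = 47/210000000 = 0.22381 μs.
Pipeline fill: first packet needs 4·t_tx to clear all hops; remaining 187 packets each add one t_tx.
Total = (4+188-1)·t_tx + 4·t_prop = 191·16.2362 + 4·0.22381 = 3102 μs.

3102 μs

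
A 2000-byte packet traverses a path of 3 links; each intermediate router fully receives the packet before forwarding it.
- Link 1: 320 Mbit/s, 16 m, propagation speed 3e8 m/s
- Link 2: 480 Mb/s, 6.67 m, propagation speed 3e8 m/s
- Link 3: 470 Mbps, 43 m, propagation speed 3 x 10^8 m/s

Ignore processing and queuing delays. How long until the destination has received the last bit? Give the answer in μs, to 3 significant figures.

118 μs

L = 2000 × 8 = 16000 bits.
Transmission delays (L/R per hop): 50, 33.3333, 34.0426 μs; sum = 117.376 μs.
Propagation delays (d/s per hop): 0.0533333, 0.0222333, 0.143333 μs; sum = 0.2189 μs.
End-to-end = 118 μs.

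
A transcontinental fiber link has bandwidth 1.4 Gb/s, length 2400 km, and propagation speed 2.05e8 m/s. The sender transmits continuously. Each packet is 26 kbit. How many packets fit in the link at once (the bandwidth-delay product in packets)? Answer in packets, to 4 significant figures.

630.4 packets

Propagation delay = 2400000 / 2.05e+08 = 0.0117073 s.
BDP = R × t_prop = 1400000000 × 0.0117073 = 16390200 bits.
In packets of 26000 bits: 630.4 packets.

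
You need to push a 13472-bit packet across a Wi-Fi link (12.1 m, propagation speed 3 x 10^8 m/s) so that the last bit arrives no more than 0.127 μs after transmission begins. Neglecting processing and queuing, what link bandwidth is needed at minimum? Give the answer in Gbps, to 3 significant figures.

155 Gbps

Propagation delay = 12.1 / 300000000 = 0.0403333 μs.
Transmission budget = 0.127 − 0.0403333 = 0.0866667 μs.
R ≥ L / t_tx = 13472 bits / 8.66667e-08 s = 155 Gbps.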